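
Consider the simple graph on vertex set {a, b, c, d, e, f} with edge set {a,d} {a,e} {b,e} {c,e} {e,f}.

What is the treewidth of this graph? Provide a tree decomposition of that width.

Treewidth 1.
One such decomposition:
Bags: B1 = {a, e}  B2 = {b, e}  B3 = {a, d}  B4 = {c, e}  B5 = {e, f}
Tree: B1–B2, B1–B3, B1–B4, B1–B5

The largest bag has 2 vertices, giving width 1; this decomposition certifies tw(G) ≤ 1. G has an edge, so its treewidth is at least 1. Therefore the treewidth is 1.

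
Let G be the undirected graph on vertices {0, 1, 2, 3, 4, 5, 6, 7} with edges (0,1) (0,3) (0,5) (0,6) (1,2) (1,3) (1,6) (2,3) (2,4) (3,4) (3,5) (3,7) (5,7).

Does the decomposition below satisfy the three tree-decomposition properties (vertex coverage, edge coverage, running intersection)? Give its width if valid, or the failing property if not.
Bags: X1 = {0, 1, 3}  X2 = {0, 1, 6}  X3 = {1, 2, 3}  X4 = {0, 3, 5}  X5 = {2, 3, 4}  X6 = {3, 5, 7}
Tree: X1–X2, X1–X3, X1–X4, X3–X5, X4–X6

Vertex coverage: the bags together contain {0, 1, 2, 3, 4, 5, 6, 7}, the full vertex set. Edge coverage: each edge of G has both endpoints in at least one bag. Running intersection: for every vertex, the bags containing it form a connected subtree. All three properties hold, so this is a valid tree decomposition of width max|bag| − 1 = 2, and hence tw(G) ≤ 2.

Yes; width 2.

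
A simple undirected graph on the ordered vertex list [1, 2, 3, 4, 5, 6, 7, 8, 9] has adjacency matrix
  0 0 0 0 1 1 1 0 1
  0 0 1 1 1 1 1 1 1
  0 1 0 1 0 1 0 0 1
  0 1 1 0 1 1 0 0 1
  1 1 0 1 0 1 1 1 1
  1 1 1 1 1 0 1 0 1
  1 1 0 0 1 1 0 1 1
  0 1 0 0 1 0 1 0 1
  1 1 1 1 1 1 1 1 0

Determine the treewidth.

4

A width-4 tree decomposition is:
Bags: B1 = {2, 3, 4, 6, 9}  B2 = {2, 4, 5, 6, 9}  B3 = {2, 5, 6, 7, 9}  B4 = {1, 5, 6, 7, 9}  B5 = {2, 5, 7, 8, 9}
Tree: B1–B2, B2–B3, B3–B4, B3–B5
The largest bag has 5 vertices, giving width 4; this decomposition certifies tw(G) ≤ 4. On the other hand G contains the 5-clique {1, 5, 6, 7, 9}. A clique must lie in a single bag of any decomposition, so no decomposition can have width below 4. Hence tw(G) = 4 exactly.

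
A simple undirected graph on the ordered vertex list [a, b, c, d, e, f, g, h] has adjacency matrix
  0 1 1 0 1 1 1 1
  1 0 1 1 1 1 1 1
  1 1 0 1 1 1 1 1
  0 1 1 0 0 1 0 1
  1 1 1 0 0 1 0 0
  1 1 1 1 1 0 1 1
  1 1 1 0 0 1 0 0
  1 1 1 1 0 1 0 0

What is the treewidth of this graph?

4

A width-4 tree decomposition is:
Bags: B1 = {a, b, c, f, h}  B2 = {a, b, c, f, g}  B3 = {b, c, d, f, h}  B4 = {a, b, c, e, f}
Tree: B1–B2, B1–B3, B1–B4
Every bag has size at most 5, so the width is 5 − 1 = 4 and tw(G) ≤ 4. On the other hand G contains the 5-clique {b, c, d, f, h}. A clique must lie in a single bag of any decomposition, so no decomposition can have width below 4. Therefore the treewidth is 4.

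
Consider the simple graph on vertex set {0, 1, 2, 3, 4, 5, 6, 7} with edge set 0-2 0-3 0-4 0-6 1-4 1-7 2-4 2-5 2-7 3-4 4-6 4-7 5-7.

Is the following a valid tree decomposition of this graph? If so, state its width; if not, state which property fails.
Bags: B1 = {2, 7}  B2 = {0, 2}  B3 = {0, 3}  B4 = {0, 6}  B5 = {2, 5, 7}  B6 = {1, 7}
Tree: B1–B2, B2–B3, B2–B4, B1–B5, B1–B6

A tree decomposition must satisfy three properties: every vertex lies in some bag; for every edge, both endpoints lie together in some bag; and for every vertex, the bags containing it form a connected subtree. Here vertex 4 appears in no bag, so the decomposition is invalid.

No — vertex 4 appears in no bag.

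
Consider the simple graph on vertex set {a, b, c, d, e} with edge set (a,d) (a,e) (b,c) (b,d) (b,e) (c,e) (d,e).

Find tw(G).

2

A width-2 tree decomposition is:
Bags: B1 = {b, d, e}  B2 = {a, d, e}  B3 = {b, c, e}
Tree: B1–B2, B1–B3
The largest bag has 3 vertices, giving width 2; this decomposition certifies tw(G) ≤ 2. On the other hand G contains the 3-clique {a, d, e}. A clique must lie in a single bag of any decomposition, so no decomposition can have width below 2. Hence tw(G) = 2 exactly.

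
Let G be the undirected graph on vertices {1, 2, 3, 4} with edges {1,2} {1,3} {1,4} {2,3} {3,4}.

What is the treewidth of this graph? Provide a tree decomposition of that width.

Treewidth 2.
One optimal decomposition is:
Bags: B1 = {1, 2, 3}  B2 = {1, 3, 4}
Tree: B1–B2

Every bag has size at most 3, so the width is 3 − 1 = 2 and tw(G) ≤ 2. Conversely, {1, 2, 3} is a clique of size 3, and the vertices of any clique must share a bag in every tree decomposition; so some bag has ≥ 3 vertices and tw(G) ≥ 2. Combining the bounds, tw(G) = 2.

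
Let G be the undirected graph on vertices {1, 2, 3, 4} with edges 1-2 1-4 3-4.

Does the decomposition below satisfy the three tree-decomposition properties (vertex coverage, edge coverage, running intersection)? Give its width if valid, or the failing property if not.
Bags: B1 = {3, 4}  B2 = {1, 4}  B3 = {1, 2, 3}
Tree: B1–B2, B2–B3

No — bags containing vertex 3 are not connected in the tree.

A tree decomposition must satisfy three properties: every vertex lies in some bag; for every edge, both endpoints lie together in some bag; and for every vertex, the bags containing it form a connected subtree. Here bags containing vertex 3 are not connected in the tree, so the decomposition is invalid.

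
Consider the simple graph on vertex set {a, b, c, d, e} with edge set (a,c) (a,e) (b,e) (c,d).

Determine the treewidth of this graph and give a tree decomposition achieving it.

Treewidth 1.
Bags: B1 = {b, e}  B2 = {a, e}  B3 = {a, c}  B4 = {c, d}
Tree: B1–B2, B2–B3, B3–B4

Each bag holds 2 vertices, so the decomposition has width 1, which upper-bounds the treewidth. Any graph with an edge has treewidth ≥ 1, and G has the edge b–e. Hence tw(G) = 1 exactly.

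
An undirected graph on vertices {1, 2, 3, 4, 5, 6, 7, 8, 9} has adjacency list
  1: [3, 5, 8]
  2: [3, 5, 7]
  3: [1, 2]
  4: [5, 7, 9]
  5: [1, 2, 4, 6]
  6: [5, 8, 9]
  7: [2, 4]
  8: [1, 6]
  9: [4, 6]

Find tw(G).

A width-3 tree decomposition is:
Bags: B1 = {2, 3, 4, 7}  B2 = {2, 3, 4, 5}  B3 = {1, 3, 4, 5}  B4 = {1, 4, 5, 9}  B5 = {1, 5, 6, 9}  B6 = {1, 6, 8, 9}
Tree: B1–B2, B2–B3, B3–B4, B4–B5, B5–B6
Each bag holds 4 vertices, so the decomposition has width 3, which upper-bounds the treewidth. For the lower bound: the 4 vertex sets {2,3,7}, {4}, {5}, {1,6,8,9} are disjoint, each induces a connected subgraph, and every pair is joined by at least one edge of G. Contracting each set to a single vertex therefore yields K_{4} as a minor, and since treewidth is minor-monotone, tw(G) ≥ tw(K_{4}) = 3. Hence tw(G) = 3 exactly.

3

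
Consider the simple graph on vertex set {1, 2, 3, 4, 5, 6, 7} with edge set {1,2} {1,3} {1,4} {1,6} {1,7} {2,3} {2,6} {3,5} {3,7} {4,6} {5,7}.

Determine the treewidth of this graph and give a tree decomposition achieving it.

Every bag has size at most 3, so the width is 3 − 1 = 2 and tw(G) ≤ 2. For the lower bound, the 3 vertices {1, 2, 3} are pairwise adjacent, and any tree decomposition puts a clique entirely inside one bag — forcing width ≥ 2. The upper and lower bounds meet at 2, so that is the treewidth.

Treewidth 2.
One optimal decomposition is:
Bags: B1 = {3, 5, 7}  B2 = {1, 3, 7}  B3 = {1, 2, 3}  B4 = {1, 2, 6}  B5 = {1, 4, 6}
Tree: B1–B2, B2–B3, B3–B4, B4–B5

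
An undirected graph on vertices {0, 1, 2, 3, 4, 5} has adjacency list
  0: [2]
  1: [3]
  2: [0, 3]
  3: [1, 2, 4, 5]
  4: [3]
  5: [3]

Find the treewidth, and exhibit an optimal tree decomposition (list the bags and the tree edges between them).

Treewidth 1.
One such decomposition:
Bags: B1 = {3, 4}  B2 = {2, 3}  B3 = {3, 5}  B4 = {1, 3}  B5 = {0, 2}
Tree: B1–B2, B2–B3, B3–B4, B2–B5

The largest bag has 2 vertices, giving width 1; this decomposition certifies tw(G) ≤ 1. G has an edge, so its treewidth is at least 1. Hence tw(G) = 1 exactly.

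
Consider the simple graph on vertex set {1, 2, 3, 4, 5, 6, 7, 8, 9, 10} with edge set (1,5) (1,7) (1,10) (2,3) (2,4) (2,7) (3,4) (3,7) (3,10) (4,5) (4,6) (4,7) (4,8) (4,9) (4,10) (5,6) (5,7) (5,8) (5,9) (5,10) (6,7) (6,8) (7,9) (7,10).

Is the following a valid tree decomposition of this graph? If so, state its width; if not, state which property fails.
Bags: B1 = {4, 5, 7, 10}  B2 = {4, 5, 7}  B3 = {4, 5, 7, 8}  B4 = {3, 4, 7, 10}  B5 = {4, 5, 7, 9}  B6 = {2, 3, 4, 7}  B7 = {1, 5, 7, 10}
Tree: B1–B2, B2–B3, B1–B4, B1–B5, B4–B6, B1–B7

No — vertex 6 appears in no bag.

A tree decomposition must satisfy three properties: every vertex lies in some bag; for every edge, both endpoints lie together in some bag; and for every vertex, the bags containing it form a connected subtree. Here vertex 6 appears in no bag, so the decomposition is invalid.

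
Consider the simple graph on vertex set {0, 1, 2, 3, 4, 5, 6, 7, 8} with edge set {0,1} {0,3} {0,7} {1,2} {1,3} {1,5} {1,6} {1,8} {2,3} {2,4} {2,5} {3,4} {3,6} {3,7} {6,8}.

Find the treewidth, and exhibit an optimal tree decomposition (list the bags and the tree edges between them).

Treewidth 2.
Bags: B1 = {1, 2, 3}  B2 = {1, 3, 6}  B3 = {1, 2, 5}  B4 = {1, 6, 8}  B5 = {0, 1, 3}  B6 = {0, 3, 7}  B7 = {2, 3, 4}
Tree: B1–B2, B1–B3, B2–B4, B2–B5, B5–B6, B1–B7

The largest bag has 3 vertices, giving width 2; this decomposition certifies tw(G) ≤ 2. On the other hand G contains the 3-clique {1, 6, 8}. A clique must lie in a single bag of any decomposition, so no decomposition can have width below 2. The upper and lower bounds meet at 2, so that is the treewidth.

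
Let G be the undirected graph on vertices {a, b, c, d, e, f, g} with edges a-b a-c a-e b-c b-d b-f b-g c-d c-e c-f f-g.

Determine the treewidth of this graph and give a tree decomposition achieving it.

Treewidth 2.
One optimal decomposition is:
Bags: B1 = {b, c, f}  B2 = {a, b, c}  B3 = {b, c, d}  B4 = {b, f, g}  B5 = {a, c, e}
Tree: B1–B2, B2–B3, B1–B4, B2–B5

The largest bag has 3 vertices, giving width 2; this decomposition certifies tw(G) ≤ 2. On the other hand G contains the 3-clique {b, f, g}. A clique must lie in a single bag of any decomposition, so no decomposition can have width below 2. Therefore the treewidth is 2.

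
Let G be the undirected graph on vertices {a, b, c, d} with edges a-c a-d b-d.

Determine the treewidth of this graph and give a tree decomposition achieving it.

Treewidth 1.
One such decomposition:
Bags: B1 = {a, c}  B2 = {a, d}  B3 = {b, d}
Tree: B1–B2, B2–B3

Every bag has size at most 2, so the width is 2 − 1 = 1 and tw(G) ≤ 1. G has an edge, so its treewidth is at least 1. The upper and lower bounds meet at 1, so that is the treewidth.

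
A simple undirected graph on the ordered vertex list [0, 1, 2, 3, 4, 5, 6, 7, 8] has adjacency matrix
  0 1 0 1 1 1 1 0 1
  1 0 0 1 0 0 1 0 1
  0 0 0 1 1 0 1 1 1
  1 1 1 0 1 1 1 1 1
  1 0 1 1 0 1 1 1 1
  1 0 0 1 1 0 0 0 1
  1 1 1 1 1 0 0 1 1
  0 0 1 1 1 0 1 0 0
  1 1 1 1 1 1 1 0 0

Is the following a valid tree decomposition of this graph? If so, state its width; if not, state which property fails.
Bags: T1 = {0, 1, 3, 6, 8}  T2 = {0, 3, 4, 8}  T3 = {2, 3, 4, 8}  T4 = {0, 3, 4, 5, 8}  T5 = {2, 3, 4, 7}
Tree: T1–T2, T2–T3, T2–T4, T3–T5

No — edge (6,4) lies in no bag.

A tree decomposition must satisfy three properties: every vertex lies in some bag; for every edge, both endpoints lie together in some bag; and for every vertex, the bags containing it form a connected subtree. Here edge (6,4) lies in no bag, so the decomposition is invalid.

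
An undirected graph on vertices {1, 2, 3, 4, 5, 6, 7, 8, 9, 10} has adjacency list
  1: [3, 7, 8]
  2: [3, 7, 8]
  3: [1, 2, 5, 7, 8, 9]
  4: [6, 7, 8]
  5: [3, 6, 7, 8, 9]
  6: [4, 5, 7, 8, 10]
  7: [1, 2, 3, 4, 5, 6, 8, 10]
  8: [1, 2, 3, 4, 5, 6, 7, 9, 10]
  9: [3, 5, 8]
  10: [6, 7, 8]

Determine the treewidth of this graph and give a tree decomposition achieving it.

Treewidth 3.
Bags: B1 = {6, 7, 8, 10}  B2 = {5, 6, 7, 8}  B3 = {3, 5, 7, 8}  B4 = {2, 3, 7, 8}  B5 = {1, 3, 7, 8}  B6 = {4, 6, 7, 8}  B7 = {3, 5, 8, 9}
Tree: B1–B2, B2–B3, B3–B4, B3–B5, B1–B6, B3–B7

Each bag holds 4 vertices, so the decomposition has width 3, which upper-bounds the treewidth. Conversely, {3, 5, 8, 9} is a clique of size 4, and the vertices of any clique must share a bag in every tree decomposition; so some bag has ≥ 4 vertices and tw(G) ≥ 3. Therefore the treewidth is 3.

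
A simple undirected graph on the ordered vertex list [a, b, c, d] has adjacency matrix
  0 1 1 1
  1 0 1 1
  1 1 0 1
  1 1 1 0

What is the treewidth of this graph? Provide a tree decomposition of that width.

With just one bag of size 4, the width is 4 − 1 = 3, so tw(G) ≤ 3. For the lower bound, the 4 vertices {a, b, c, d} are pairwise adjacent, and any tree decomposition puts a clique entirely inside one bag — forcing width ≥ 3. The upper and lower bounds meet at 3, so that is the treewidth.

Treewidth 3.
One optimal decomposition is:
Bags: B1 = {a, b, c, d}
Tree: (single bag)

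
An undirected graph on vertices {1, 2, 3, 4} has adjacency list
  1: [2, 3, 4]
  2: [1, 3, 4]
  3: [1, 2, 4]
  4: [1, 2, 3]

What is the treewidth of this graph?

A width-3 tree decomposition is:
Bags: B1 = {1, 2, 3, 4}
Tree: (single bag)
With just one bag of size 4, the width is 4 − 1 = 3, so tw(G) ≤ 3. On the other hand G contains the 4-clique {1, 2, 3, 4}. A clique must lie in a single bag of any decomposition, so no decomposition can have width below 3. Combining the bounds, tw(G) = 3.

3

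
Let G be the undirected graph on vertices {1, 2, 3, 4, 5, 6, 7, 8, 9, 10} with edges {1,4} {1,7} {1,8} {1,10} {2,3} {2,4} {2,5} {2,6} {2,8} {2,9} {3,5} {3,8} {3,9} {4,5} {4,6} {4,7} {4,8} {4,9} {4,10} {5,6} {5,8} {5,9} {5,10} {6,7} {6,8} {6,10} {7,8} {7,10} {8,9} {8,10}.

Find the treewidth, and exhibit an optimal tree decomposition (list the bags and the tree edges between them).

Treewidth 4.
Bags: B1 = {2, 4, 5, 6, 8}  B2 = {4, 5, 6, 8, 10}  B3 = {4, 6, 7, 8, 10}  B4 = {2, 4, 5, 8, 9}  B5 = {2, 3, 5, 8, 9}  B6 = {1, 4, 7, 8, 10}
Tree: B1–B2, B2–B3, B1–B4, B4–B5, B3–B6

Each bag holds 5 vertices, so the decomposition has width 4, which upper-bounds the treewidth. Conversely, {2, 3, 5, 8, 9} is a clique of size 5, and the vertices of any clique must share a bag in every tree decomposition; so some bag has ≥ 5 vertices and tw(G) ≥ 4. Therefore the treewidth is 4.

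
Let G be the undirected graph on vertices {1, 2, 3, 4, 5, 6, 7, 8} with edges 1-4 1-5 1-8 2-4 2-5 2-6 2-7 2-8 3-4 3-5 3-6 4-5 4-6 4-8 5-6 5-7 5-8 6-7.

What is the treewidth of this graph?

3

A width-3 tree decomposition is:
Bags: B1 = {2, 4, 5, 8}  B2 = {1, 4, 5, 8}  B3 = {2, 4, 5, 6}  B4 = {3, 4, 5, 6}  B5 = {2, 5, 6, 7}
Tree: B1–B2, B1–B3, B3–B4, B3–B5
Each bag holds 4 vertices, so the decomposition has width 3, which upper-bounds the treewidth. On the other hand G contains the 4-clique {1, 4, 5, 8}. A clique must lie in a single bag of any decomposition, so no decomposition can have width below 3. Hence tw(G) = 3 exactly.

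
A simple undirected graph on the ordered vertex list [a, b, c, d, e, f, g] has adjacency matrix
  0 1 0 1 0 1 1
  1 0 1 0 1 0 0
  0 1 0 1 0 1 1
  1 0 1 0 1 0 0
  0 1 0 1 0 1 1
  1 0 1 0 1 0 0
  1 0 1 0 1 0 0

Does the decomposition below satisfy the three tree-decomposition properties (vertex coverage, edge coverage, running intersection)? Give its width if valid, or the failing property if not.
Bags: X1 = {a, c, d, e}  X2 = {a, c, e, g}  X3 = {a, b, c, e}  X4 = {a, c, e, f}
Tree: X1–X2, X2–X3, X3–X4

Checking the three conditions: (i) the bags cover all of {a, b, c, d, e, f, g}; (ii) for each edge, some bag contains both endpoints; (iii) the bags containing any fixed vertex form a subtree. All hold, so the decomposition is valid with width 4 − 1 = 3.

Yes; width 3.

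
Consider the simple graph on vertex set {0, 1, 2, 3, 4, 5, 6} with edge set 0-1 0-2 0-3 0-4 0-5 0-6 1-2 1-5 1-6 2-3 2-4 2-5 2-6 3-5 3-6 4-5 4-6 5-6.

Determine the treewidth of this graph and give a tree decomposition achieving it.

Each bag holds 5 vertices, so the decomposition has width 4, which upper-bounds the treewidth. On the other hand G contains the 5-clique {0, 1, 2, 5, 6}. A clique must lie in a single bag of any decomposition, so no decomposition can have width below 4. The upper and lower bounds meet at 4, so that is the treewidth.

Treewidth 4.
One such decomposition:
Bags: B1 = {0, 2, 4, 5, 6}  B2 = {0, 2, 3, 5, 6}  B3 = {0, 1, 2, 5, 6}
Tree: B1–B2, B1–B3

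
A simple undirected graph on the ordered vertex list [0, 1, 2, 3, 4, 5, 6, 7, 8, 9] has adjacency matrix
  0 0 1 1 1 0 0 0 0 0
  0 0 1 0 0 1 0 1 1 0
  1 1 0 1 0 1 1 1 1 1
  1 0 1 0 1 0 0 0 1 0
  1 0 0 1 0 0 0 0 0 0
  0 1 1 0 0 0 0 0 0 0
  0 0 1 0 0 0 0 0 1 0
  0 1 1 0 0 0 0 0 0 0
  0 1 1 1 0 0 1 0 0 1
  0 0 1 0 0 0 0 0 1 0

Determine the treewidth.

2

A width-2 tree decomposition is:
Bags: B1 = {2, 3, 8}  B2 = {1, 2, 8}  B3 = {0, 2, 3}  B4 = {1, 2, 7}  B5 = {1, 2, 5}  B6 = {0, 3, 4}  B7 = {2, 6, 8}  B8 = {2, 8, 9}
Tree: B1–B2, B1–B3, B2–B4, B4–B5, B3–B6, B2–B7, B1–B8
Each bag holds 3 vertices, so the decomposition has width 2, which upper-bounds the treewidth. On the other hand G contains the 3-clique {0, 2, 3}. A clique must lie in a single bag of any decomposition, so no decomposition can have width below 2. Therefore the treewidth is 2.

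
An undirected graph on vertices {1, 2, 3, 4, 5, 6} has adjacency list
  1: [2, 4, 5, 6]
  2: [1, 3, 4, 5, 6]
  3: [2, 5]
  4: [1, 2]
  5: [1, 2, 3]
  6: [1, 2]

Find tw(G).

2

A width-2 tree decomposition is:
Bags: B1 = {1, 2, 4}  B2 = {1, 2, 6}  B3 = {1, 2, 5}  B4 = {2, 3, 5}
Tree: B1–B2, B2–B3, B3–B4
The largest bag has 3 vertices, giving width 2; this decomposition certifies tw(G) ≤ 2. On the other hand G contains the 3-clique {1, 2, 4}. A clique must lie in a single bag of any decomposition, so no decomposition can have width below 2. Therefore the treewidth is 2.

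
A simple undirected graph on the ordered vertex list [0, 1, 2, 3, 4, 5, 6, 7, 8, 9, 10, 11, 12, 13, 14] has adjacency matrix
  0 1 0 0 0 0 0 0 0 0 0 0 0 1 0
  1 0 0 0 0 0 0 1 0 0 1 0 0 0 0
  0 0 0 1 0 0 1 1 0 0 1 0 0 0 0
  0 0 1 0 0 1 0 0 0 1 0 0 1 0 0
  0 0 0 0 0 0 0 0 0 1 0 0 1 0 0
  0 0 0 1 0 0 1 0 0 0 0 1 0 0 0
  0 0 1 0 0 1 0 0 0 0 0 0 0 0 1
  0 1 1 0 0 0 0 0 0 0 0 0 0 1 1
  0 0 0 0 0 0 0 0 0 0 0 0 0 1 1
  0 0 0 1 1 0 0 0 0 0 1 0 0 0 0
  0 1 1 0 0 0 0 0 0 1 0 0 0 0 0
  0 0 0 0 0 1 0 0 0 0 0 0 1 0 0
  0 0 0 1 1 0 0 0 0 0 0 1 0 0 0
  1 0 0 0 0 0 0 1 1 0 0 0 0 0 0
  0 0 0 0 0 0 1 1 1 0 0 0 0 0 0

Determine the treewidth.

A width-3 tree decomposition is:
Bags: B1 = {0, 8, 13, 14}  B2 = {0, 7, 13, 14}  B3 = {0, 1, 7, 14}  B4 = {1, 6, 7, 14}  B5 = {1, 2, 6, 7}  B6 = {1, 2, 6, 10}  B7 = {2, 5, 6, 10}  B8 = {2, 3, 5, 10}  B9 = {3, 5, 9, 10}  B10 = {3, 5, 9, 11}  B11 = {3, 9, 11, 12}  B12 = {4, 9, 11, 12}
Tree: B1–B2, B2–B3, B3–B4, B4–B5, B5–B6, B6–B7, B7–B8, B8–B9, B9–B10, B10–B11, B11–B12
Every bag has size at most 4, so the width is 4 − 1 = 3 and tw(G) ≤ 3. For the lower bound: the 4 vertex sets {0,8,13}, {14}, {7}, {1,2,6,10} are disjoint, each induces a connected subgraph, and every pair is joined by at least one edge of G. Contracting each set to a single vertex therefore yields K_{4} as a minor, and since treewidth is minor-monotone, tw(G) ≥ tw(K_{4}) = 3. Hence tw(G) = 3 exactly.

3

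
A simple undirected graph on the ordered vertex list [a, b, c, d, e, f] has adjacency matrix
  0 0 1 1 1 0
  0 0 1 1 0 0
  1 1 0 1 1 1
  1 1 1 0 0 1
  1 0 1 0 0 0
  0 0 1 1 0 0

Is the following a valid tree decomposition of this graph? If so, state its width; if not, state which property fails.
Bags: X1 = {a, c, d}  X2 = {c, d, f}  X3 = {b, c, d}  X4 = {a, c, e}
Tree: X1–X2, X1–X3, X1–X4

Yes; width 2.

Vertex coverage: the bags together contain {a, b, c, d, e, f}, the full vertex set. Edge coverage: each edge of G has both endpoints in at least one bag. Running intersection: for every vertex, the bags containing it form a connected subtree. All three properties hold, so this is a valid tree decomposition of width max|bag| − 1 = 2, and hence tw(G) ≤ 2.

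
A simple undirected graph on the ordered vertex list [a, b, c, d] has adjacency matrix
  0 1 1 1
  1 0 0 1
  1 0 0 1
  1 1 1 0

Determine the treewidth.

2

A width-2 tree decomposition is:
Bags: B1 = {a, c, d}  B2 = {a, b, d}
Tree: B1–B2
The largest bag has 3 vertices, giving width 2; this decomposition certifies tw(G) ≤ 2. Conversely, {a, c, d} is a clique of size 3, and the vertices of any clique must share a bag in every tree decomposition; so some bag has ≥ 3 vertices and tw(G) ≥ 2. Hence tw(G) = 2 exactly.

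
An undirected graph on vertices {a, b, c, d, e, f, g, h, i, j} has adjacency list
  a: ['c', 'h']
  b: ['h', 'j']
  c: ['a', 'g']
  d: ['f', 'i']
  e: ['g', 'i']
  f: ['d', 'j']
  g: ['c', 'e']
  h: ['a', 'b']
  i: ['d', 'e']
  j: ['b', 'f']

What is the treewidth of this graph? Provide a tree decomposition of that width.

The largest bag has 3 vertices, giving width 2; this decomposition certifies tw(G) ≤ 2. For the lower bound, G contains the cycle a–h–b–j–f–d–i–e–g–c–a, so G is not a forest; only forests have treewidth ≤ 1, hence tw(G) ≥ 2. Therefore the treewidth is 2.

Treewidth 2.
One optimal decomposition is:
Bags: B1 = {a, b, h}  B2 = {a, b, j}  B3 = {a, f, j}  B4 = {a, d, f}  B5 = {a, d, i}  B6 = {a, e, i}  B7 = {a, e, g}  B8 = {a, c, g}
Tree: B1–B2, B2–B3, B3–B4, B4–B5, B5–B6, B6–B7, B7–B8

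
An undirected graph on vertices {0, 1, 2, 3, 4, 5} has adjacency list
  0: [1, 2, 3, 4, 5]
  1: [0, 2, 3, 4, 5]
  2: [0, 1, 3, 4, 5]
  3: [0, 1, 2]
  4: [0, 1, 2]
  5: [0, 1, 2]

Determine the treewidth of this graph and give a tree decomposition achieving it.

Treewidth 3.
Bags: B1 = {0, 1, 2, 5}  B2 = {0, 1, 2, 3}  B3 = {0, 1, 2, 4}
Tree: B1–B2, B2–B3

The largest bag has 4 vertices, giving width 3; this decomposition certifies tw(G) ≤ 3. For the lower bound, the 4 vertices {0, 1, 2, 3} are pairwise adjacent, and any tree decomposition puts a clique entirely inside one bag — forcing width ≥ 3. Hence tw(G) = 3 exactly.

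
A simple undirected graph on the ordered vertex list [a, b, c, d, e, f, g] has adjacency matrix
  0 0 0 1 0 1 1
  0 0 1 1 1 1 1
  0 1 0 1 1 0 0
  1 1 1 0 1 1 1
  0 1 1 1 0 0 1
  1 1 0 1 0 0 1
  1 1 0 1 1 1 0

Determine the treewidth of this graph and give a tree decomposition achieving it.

Treewidth 3.
One optimal decomposition is:
Bags: B1 = {b, d, e, g}  B2 = {b, d, f, g}  B3 = {a, d, f, g}  B4 = {b, c, d, e}
Tree: B1–B2, B2–B3, B1–B4

The largest bag has 4 vertices, giving width 3; this decomposition certifies tw(G) ≤ 3. On the other hand G contains the 4-clique {b, d, e, g}. A clique must lie in a single bag of any decomposition, so no decomposition can have width below 3. Therefore the treewidth is 3.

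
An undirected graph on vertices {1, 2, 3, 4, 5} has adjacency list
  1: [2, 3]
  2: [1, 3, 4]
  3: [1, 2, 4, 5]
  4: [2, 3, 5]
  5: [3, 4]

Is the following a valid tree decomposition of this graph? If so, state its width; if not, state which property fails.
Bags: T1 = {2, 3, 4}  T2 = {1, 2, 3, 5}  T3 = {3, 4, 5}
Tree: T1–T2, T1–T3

No — bags containing vertex 5 are not connected in the tree.

A tree decomposition must satisfy three properties: every vertex lies in some bag; for every edge, both endpoints lie together in some bag; and for every vertex, the bags containing it form a connected subtree. Here bags containing vertex 5 are not connected in the tree, so the decomposition is invalid.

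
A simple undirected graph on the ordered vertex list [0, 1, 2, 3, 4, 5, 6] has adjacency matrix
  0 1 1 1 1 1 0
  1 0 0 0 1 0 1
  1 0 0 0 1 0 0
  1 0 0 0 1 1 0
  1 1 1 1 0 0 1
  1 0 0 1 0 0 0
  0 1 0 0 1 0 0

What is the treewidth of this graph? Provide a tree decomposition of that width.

Every bag has size at most 3, so the width is 3 − 1 = 2 and tw(G) ≤ 2. On the other hand G contains the 3-clique {0, 1, 4}. A clique must lie in a single bag of any decomposition, so no decomposition can have width below 2. Hence tw(G) = 2 exactly.

Treewidth 2.
One such decomposition:
Bags: B1 = {0, 2, 4}  B2 = {0, 3, 4}  B3 = {0, 3, 5}  B4 = {0, 1, 4}  B5 = {1, 4, 6}
Tree: B1–B2, B2–B3, B2–B4, B4–B5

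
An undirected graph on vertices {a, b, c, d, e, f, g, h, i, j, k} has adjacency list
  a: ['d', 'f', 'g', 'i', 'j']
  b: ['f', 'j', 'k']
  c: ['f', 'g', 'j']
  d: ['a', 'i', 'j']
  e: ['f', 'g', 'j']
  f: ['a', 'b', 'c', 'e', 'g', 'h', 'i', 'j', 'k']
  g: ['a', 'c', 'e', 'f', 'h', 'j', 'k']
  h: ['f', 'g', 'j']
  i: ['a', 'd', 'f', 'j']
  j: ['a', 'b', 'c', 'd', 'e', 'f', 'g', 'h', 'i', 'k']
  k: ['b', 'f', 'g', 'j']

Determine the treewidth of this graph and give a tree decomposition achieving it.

Every bag has size at most 4, so the width is 4 − 1 = 3 and tw(G) ≤ 3. For the lower bound, the 4 vertices {a, d, i, j} are pairwise adjacent, and any tree decomposition puts a clique entirely inside one bag — forcing width ≥ 3. Combining the bounds, tw(G) = 3.

Treewidth 3.
One optimal decomposition is:
Bags: B1 = {b, f, j, k}  B2 = {f, g, j, k}  B3 = {a, f, g, j}  B4 = {e, f, g, j}  B5 = {c, f, g, j}  B6 = {a, f, i, j}  B7 = {f, g, h, j}  B8 = {a, d, i, j}
Tree: B1–B2, B2–B3, B3–B4, B3–B5, B3–B6, B3–B7, B6–B8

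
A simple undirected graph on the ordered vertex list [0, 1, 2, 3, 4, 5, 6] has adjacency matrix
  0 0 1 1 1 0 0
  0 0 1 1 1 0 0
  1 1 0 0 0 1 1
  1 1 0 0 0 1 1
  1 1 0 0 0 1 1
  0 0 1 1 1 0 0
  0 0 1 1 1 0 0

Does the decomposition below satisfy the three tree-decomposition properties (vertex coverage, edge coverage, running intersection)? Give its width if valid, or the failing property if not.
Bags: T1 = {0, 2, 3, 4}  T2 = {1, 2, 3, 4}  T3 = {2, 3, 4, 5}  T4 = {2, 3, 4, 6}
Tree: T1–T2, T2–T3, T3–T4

Vertex coverage: the bags together contain {0, 1, 2, 3, 4, 5, 6}, the full vertex set. Edge coverage: each edge of G has both endpoints in at least one bag. Running intersection: for every vertex, the bags containing it form a connected subtree. All three properties hold, so this is a valid tree decomposition of width max|bag| − 1 = 3, and hence tw(G) ≤ 3.

Yes; width 3.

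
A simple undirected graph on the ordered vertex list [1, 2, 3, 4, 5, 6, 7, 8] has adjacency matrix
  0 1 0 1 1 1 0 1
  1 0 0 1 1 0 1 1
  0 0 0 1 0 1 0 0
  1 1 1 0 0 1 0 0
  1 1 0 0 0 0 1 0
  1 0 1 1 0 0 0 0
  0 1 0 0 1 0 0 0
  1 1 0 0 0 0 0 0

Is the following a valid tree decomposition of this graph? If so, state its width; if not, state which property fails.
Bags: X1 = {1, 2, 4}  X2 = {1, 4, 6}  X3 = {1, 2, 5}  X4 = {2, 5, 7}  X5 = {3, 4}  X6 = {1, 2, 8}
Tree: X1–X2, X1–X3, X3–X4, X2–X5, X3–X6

No — edge (6,3) lies in no bag.

A tree decomposition must satisfy three properties: every vertex lies in some bag; for every edge, both endpoints lie together in some bag; and for every vertex, the bags containing it form a connected subtree. Here edge (6,3) lies in no bag, so the decomposition is invalid.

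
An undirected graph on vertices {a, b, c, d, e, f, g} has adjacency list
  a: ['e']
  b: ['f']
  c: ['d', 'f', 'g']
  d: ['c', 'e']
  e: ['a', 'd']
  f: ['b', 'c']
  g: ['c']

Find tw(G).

A width-1 tree decomposition is:
Bags: B1 = {c, d}  B2 = {d, e}  B3 = {c, f}  B4 = {b, f}  B5 = {c, g}  B6 = {a, e}
Tree: B1–B2, B1–B3, B3–B4, B1–B5, B2–B6
The largest bag has 2 vertices, giving width 1; this decomposition certifies tw(G) ≤ 1. G has an edge, so its treewidth is at least 1. Hence tw(G) = 1 exactly.

1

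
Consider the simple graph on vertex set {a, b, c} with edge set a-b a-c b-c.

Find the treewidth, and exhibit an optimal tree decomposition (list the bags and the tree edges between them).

With just one bag of size 3, the width is 3 − 1 = 2, so tw(G) ≤ 2. Conversely, {a, b, c} is a clique of size 3, and the vertices of any clique must share a bag in every tree decomposition; so some bag has ≥ 3 vertices and tw(G) ≥ 2. Hence tw(G) = 2 exactly.

Treewidth 2.
Bags: B1 = {a, b, c}
Tree: (single bag)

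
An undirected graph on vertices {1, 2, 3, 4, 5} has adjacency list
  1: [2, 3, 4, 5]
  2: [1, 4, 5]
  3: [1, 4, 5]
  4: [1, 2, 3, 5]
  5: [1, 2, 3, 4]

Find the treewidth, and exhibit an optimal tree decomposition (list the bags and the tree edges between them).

Each bag holds 4 vertices, so the decomposition has width 3, which upper-bounds the treewidth. Conversely, {1, 2, 4, 5} is a clique of size 4, and the vertices of any clique must share a bag in every tree decomposition; so some bag has ≥ 4 vertices and tw(G) ≥ 3. Hence tw(G) = 3 exactly.

Treewidth 3.
Bags: B1 = {1, 2, 4, 5}  B2 = {1, 3, 4, 5}
Tree: B1–B2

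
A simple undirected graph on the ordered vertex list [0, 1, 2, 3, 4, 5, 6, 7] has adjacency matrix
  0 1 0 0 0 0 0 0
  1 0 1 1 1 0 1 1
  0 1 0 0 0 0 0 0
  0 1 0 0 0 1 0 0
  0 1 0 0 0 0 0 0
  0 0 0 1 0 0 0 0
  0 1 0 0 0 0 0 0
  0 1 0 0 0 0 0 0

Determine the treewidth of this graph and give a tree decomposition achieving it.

Every bag has size at most 2, so the width is 2 − 1 = 1 and tw(G) ≤ 1. G has an edge, so its treewidth is at least 1. Therefore the treewidth is 1.

Treewidth 1.
Bags: B1 = {0, 1}  B2 = {1, 6}  B3 = {1, 4}  B4 = {1, 3}  B5 = {3, 5}  B6 = {1, 7}  B7 = {1, 2}
Tree: B1–B2, B2–B3, B1–B4, B4–B5, B3–B6, B2–B7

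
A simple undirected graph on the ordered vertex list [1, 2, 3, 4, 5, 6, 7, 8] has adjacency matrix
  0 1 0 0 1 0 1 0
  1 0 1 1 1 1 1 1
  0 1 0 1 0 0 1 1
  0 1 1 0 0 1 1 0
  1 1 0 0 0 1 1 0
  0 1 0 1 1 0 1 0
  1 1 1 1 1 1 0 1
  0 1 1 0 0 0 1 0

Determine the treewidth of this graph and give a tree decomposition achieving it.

Every bag has size at most 4, so the width is 4 − 1 = 3 and tw(G) ≤ 3. On the other hand G contains the 4-clique {1, 2, 5, 7}. A clique must lie in a single bag of any decomposition, so no decomposition can have width below 3. Therefore the treewidth is 3.

Treewidth 3.
One optimal decomposition is:
Bags: B1 = {2, 4, 6, 7}  B2 = {2, 3, 4, 7}  B3 = {2, 3, 7, 8}  B4 = {2, 5, 6, 7}  B5 = {1, 2, 5, 7}
Tree: B1–B2, B2–B3, B1–B4, B4–B5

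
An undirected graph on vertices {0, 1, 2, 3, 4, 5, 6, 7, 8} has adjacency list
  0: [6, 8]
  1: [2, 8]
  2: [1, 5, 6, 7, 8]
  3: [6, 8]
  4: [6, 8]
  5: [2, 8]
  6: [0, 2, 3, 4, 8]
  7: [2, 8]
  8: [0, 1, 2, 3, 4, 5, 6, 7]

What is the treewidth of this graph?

A width-2 tree decomposition is:
Bags: B1 = {2, 6, 8}  B2 = {4, 6, 8}  B3 = {1, 2, 8}  B4 = {0, 6, 8}  B5 = {2, 7, 8}  B6 = {2, 5, 8}  B7 = {3, 6, 8}
Tree: B1–B2, B1–B3, B1–B4, B1–B5, B1–B6, B2–B7
The largest bag has 3 vertices, giving width 2; this decomposition certifies tw(G) ≤ 2. Conversely, {0, 6, 8} is a clique of size 3, and the vertices of any clique must share a bag in every tree decomposition; so some bag has ≥ 3 vertices and tw(G) ≥ 2. The upper and lower bounds meet at 2, so that is the treewidth.

2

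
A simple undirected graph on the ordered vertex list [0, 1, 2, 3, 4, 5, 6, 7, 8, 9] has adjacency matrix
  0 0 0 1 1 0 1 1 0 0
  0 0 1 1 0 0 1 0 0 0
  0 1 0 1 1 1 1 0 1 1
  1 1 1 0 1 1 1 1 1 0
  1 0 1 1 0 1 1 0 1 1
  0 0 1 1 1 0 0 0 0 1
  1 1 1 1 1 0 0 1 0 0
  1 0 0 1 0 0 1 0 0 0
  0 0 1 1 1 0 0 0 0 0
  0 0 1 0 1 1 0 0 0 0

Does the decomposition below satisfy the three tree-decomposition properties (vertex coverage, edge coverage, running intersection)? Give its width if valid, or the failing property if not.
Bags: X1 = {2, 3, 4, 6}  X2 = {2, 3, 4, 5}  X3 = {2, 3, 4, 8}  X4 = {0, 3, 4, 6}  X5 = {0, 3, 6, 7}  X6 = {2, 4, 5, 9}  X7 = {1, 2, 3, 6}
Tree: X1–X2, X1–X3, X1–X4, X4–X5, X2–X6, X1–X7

Yes; width 3.

Checking the three conditions: (i) the bags cover all of {0, 1, 2, 3, 4, 5, 6, 7, 8, 9}; (ii) for each edge, some bag contains both endpoints; (iii) the bags containing any fixed vertex form a subtree. All hold, so the decomposition is valid with width 4 − 1 = 3.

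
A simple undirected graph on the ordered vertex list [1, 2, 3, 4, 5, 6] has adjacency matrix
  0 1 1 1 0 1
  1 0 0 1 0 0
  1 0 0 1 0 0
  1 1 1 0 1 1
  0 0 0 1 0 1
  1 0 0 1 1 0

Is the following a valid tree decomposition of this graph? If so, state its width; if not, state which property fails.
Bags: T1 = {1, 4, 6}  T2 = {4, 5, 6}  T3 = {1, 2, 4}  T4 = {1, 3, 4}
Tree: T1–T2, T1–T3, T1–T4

Yes; width 2.

Every vertex of G appears in some bag (union = {1, 2, 3, 4, 5, 6}); every edge is covered by a bag; and for each vertex v the set of bags containing v is connected in the bag tree. The decomposition is therefore valid. The largest bag has 3 vertices, so the width is 2.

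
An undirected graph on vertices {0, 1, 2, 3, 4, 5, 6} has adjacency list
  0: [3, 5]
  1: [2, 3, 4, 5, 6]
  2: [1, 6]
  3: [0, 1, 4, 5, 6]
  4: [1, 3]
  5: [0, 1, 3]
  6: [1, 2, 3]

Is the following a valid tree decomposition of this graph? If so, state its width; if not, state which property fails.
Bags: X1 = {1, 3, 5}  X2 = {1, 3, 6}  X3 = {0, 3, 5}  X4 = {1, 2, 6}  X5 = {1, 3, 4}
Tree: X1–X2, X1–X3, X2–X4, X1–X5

Yes; width 2.

Vertex coverage: the bags together contain {0, 1, 2, 3, 4, 5, 6}, the full vertex set. Edge coverage: each edge of G has both endpoints in at least one bag. Running intersection: for every vertex, the bags containing it form a connected subtree. All three properties hold, so this is a valid tree decomposition of width max|bag| − 1 = 2, and hence tw(G) ≤ 2.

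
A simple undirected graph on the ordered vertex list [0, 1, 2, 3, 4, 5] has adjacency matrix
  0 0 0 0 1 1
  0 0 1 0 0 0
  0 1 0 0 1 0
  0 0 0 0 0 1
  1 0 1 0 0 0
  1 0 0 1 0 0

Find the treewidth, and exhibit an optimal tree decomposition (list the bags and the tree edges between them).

Every bag has size at most 2, so the width is 2 − 1 = 1 and tw(G) ≤ 1. Any graph with an edge has treewidth ≥ 1, and G has the edge 3–5. Therefore the treewidth is 1.

Treewidth 1.
One optimal decomposition is:
Bags: B1 = {3, 5}  B2 = {0, 5}  B3 = {0, 4}  B4 = {2, 4}  B5 = {1, 2}
Tree: B1–B2, B2–B3, B3–B4, B4–B5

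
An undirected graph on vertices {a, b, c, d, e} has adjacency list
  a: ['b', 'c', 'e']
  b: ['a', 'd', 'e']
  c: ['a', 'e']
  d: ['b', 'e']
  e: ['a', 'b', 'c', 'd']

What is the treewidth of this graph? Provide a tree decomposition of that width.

Every bag has size at most 3, so the width is 3 − 1 = 2 and tw(G) ≤ 2. On the other hand G contains the 3-clique {b, d, e}. A clique must lie in a single bag of any decomposition, so no decomposition can have width below 2. Hence tw(G) = 2 exactly.

Treewidth 2.
Bags: B1 = {a, b, e}  B2 = {a, c, e}  B3 = {b, d, e}
Tree: B1–B2, B1–B3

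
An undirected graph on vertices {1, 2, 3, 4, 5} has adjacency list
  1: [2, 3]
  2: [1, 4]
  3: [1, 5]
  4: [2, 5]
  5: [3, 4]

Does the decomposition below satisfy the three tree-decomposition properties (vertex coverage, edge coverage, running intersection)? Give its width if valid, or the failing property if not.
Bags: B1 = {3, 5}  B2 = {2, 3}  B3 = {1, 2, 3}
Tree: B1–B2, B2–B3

No — vertex 4 appears in no bag.

A tree decomposition must satisfy three properties: every vertex lies in some bag; for every edge, both endpoints lie together in some bag; and for every vertex, the bags containing it form a connected subtree. Here vertex 4 appears in no bag, so the decomposition is invalid.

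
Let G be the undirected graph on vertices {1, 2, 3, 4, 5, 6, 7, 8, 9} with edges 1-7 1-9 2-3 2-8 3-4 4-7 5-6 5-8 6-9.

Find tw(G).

A width-2 tree decomposition is:
Bags: B1 = {1, 7, 9}  B2 = {6, 7, 9}  B3 = {5, 6, 7}  B4 = {5, 7, 8}  B5 = {2, 7, 8}  B6 = {2, 3, 7}  B7 = {3, 4, 7}
Tree: B1–B2, B2–B3, B3–B4, B4–B5, B5–B6, B6–B7
Every bag has size at most 3, so the width is 3 − 1 = 2 and tw(G) ≤ 2. Since 7–1–9–6–5–8–2–3–4–7 is a cycle in G, G is not acyclic. Forests are exactly the graphs of treewidth ≤ 1, so tw(G) ≥ 2. Hence tw(G) = 2 exactly.

2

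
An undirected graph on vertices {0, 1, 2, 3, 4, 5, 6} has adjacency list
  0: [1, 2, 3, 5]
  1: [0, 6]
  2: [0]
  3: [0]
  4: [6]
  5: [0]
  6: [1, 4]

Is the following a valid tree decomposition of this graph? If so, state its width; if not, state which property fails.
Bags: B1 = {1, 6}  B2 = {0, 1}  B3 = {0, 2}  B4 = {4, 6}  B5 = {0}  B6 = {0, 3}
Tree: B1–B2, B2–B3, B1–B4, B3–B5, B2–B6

A tree decomposition must satisfy three properties: every vertex lies in some bag; for every edge, both endpoints lie together in some bag; and for every vertex, the bags containing it form a connected subtree. Here vertex 5 appears in no bag, so the decomposition is invalid.

No — vertex 5 appears in no bag.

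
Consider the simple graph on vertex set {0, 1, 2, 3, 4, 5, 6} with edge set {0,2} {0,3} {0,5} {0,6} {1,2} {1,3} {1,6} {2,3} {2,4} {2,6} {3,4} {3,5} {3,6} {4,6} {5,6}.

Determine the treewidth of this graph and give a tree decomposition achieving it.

The largest bag has 4 vertices, giving width 3; this decomposition certifies tw(G) ≤ 3. Conversely, {0, 2, 3, 6} is a clique of size 4, and the vertices of any clique must share a bag in every tree decomposition; so some bag has ≥ 4 vertices and tw(G) ≥ 3. Combining the bounds, tw(G) = 3.

Treewidth 3.
One such decomposition:
Bags: B1 = {1, 2, 3, 6}  B2 = {0, 2, 3, 6}  B3 = {0, 3, 5, 6}  B4 = {2, 3, 4, 6}
Tree: B1–B2, B2–B3, B2–B4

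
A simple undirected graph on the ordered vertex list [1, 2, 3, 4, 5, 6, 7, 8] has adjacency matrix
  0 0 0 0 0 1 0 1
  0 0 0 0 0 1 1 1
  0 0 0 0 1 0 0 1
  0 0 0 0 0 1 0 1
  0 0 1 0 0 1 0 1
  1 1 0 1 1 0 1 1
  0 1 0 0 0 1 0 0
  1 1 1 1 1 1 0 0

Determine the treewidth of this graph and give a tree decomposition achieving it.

Every bag has size at most 3, so the width is 3 − 1 = 2 and tw(G) ≤ 2. Conversely, {3, 5, 8} is a clique of size 3, and the vertices of any clique must share a bag in every tree decomposition; so some bag has ≥ 3 vertices and tw(G) ≥ 2. Therefore the treewidth is 2.

Treewidth 2.
Bags: B1 = {5, 6, 8}  B2 = {4, 6, 8}  B3 = {1, 6, 8}  B4 = {2, 6, 8}  B5 = {3, 5, 8}  B6 = {2, 6, 7}
Tree: B1–B2, B1–B3, B2–B4, B1–B5, B4–B6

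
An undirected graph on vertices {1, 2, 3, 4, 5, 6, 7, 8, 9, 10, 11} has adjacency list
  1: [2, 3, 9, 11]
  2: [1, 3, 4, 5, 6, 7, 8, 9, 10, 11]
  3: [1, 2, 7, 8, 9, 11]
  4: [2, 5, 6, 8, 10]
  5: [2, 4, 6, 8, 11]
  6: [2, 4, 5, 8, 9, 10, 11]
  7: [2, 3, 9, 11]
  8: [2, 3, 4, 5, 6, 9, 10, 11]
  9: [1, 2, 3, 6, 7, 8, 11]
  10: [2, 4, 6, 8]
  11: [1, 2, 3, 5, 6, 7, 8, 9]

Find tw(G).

A width-4 tree decomposition is:
Bags: B1 = {2, 6, 8, 9, 11}  B2 = {2, 3, 8, 9, 11}  B3 = {2, 5, 6, 8, 11}  B4 = {2, 4, 5, 6, 8}  B5 = {2, 3, 7, 9, 11}  B6 = {2, 4, 6, 8, 10}  B7 = {1, 2, 3, 9, 11}
Tree: B1–B2, B1–B3, B3–B4, B2–B5, B4–B6, B2–B7
Each bag holds 5 vertices, so the decomposition has width 4, which upper-bounds the treewidth. On the other hand G contains the 5-clique {2, 3, 8, 9, 11}. A clique must lie in a single bag of any decomposition, so no decomposition can have width below 4. The upper and lower bounds meet at 4, so that is the treewidth.

4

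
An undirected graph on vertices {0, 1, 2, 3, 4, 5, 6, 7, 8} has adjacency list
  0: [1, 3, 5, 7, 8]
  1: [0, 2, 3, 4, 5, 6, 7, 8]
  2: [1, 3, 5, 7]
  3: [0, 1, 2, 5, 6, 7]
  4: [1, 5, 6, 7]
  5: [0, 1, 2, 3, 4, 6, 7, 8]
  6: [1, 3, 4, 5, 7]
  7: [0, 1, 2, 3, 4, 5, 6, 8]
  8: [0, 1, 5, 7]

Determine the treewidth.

A width-4 tree decomposition is:
Bags: B1 = {0, 1, 3, 5, 7}  B2 = {0, 1, 5, 7, 8}  B3 = {1, 3, 5, 6, 7}  B4 = {1, 4, 5, 6, 7}  B5 = {1, 2, 3, 5, 7}
Tree: B1–B2, B1–B3, B3–B4, B1–B5
Every bag has size at most 5, so the width is 5 − 1 = 4 and tw(G) ≤ 4. For the lower bound, the 5 vertices {0, 1, 5, 7, 8} are pairwise adjacent, and any tree decomposition puts a clique entirely inside one bag — forcing width ≥ 4. The upper and lower bounds meet at 4, so that is the treewidth.

4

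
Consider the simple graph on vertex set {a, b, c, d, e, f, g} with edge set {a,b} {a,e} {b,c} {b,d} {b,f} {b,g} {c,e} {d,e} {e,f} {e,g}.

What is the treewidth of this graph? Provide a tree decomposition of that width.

Treewidth 2.
Bags: B1 = {b, d, e}  B2 = {b, e, f}  B3 = {b, c, e}  B4 = {a, b, e}  B5 = {b, e, g}
Tree: B1–B2, B2–B3, B3–B4, B4–B5

Each bag holds 3 vertices, so the decomposition has width 2, which upper-bounds the treewidth. Since e–d–b–f–e is a cycle in G, G is not acyclic. Forests are exactly the graphs of treewidth ≤ 1, so tw(G) ≥ 2. Hence tw(G) = 2 exactly.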